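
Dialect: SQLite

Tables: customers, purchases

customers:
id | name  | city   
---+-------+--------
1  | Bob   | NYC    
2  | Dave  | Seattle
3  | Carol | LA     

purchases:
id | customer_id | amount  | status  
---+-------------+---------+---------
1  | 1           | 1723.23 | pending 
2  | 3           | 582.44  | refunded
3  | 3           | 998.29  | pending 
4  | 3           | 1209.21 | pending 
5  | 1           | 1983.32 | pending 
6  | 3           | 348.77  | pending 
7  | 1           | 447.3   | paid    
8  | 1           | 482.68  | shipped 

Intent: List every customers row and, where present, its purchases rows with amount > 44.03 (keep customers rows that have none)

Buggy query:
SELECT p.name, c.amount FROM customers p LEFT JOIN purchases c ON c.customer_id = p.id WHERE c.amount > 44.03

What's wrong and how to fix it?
Bug: A WHERE condition on the right-hand table after LEFT JOIN drops unmatched parents

Fix: Put 'c.amount > 44.03' in the JOIN's ON clause instead of WHERE

Corrected query:
SELECT p.name, c.amount FROM customers p LEFT JOIN purchases c ON c.customer_id = p.id AND c.amount > 44.03

Result:
name  | amount 
------+--------
Bob   | 447.3  
Bob   | 482.68 
Bob   | 1723.23
Bob   | 1983.32
Dave  | NULL   
Carol | 348.77 
Carol | 582.44 
Carol | 998.29 
Carol | 1209.21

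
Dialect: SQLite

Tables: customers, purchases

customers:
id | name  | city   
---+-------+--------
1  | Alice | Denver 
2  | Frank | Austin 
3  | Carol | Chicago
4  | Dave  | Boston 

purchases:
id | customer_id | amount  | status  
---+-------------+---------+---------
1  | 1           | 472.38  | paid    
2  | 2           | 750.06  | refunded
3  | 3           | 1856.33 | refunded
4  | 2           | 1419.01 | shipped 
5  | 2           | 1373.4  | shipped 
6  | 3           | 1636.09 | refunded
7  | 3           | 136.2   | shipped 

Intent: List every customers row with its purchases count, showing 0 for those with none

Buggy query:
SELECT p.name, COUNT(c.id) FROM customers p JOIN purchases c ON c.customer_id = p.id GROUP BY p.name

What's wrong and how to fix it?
Bug: INNER JOIN drops customers rows that have no matching purchases rows

Fix: Use LEFT JOIN so parents without children still appear (COUNT(c.id) gives 0)

Corrected query:
SELECT p.name, COUNT(c.id) FROM customers p LEFT JOIN purchases c ON c.customer_id = p.id GROUP BY p.name

Result:
name  | COUNT(c.id)
------+------------
Alice | 1          
Carol | 3          
Dave  | 0          
Frank | 3          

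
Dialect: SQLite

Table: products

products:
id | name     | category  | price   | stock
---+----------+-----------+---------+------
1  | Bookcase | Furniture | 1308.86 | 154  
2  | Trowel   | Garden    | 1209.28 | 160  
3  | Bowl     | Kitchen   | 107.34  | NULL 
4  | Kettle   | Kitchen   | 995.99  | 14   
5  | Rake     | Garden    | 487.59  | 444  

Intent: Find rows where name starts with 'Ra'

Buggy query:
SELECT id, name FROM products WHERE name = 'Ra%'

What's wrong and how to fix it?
Bug: Wildcards only work with LIKE; '=' treats '%' as a literal character

Fix: Replace '=' with LIKE so 'Ra%' is treated as a pattern

Corrected query:
SELECT id, name FROM products WHERE name LIKE 'Ra%'

Result:
id | name
---+-----
5  | Rake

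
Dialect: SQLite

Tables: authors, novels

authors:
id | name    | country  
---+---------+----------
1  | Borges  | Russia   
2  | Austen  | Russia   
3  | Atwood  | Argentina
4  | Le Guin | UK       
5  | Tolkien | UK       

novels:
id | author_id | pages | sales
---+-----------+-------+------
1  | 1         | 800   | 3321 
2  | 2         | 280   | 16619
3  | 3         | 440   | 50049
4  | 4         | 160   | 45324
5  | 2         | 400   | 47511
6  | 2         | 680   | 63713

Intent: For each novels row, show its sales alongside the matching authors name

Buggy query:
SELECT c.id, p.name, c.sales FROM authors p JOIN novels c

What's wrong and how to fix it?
Bug: JOIN with no ON clause produces a cartesian product; every novels row pairs with every authors row

Fix: Specify the join condition linking the foreign key to the parent id

Corrected query:
SELECT c.id, p.name, c.sales FROM authors p JOIN novels c ON c.author_id = p.id

Result:
id | name    | sales
---+---------+------
1  | Borges  | 3321 
2  | Austen  | 16619
3  | Atwood  | 50049
4  | Le Guin | 45324
5  | Austen  | 47511
6  | Austen  | 63713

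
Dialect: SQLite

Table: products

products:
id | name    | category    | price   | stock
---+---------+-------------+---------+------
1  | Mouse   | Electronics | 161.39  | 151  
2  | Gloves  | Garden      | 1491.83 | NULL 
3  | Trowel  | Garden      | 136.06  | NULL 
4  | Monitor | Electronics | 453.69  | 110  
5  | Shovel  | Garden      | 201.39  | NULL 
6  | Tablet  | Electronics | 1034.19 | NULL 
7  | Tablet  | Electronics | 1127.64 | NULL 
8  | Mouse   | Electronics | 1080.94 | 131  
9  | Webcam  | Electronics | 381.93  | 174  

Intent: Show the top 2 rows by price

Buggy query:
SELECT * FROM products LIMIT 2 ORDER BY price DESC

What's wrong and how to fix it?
Bug: LIMIT must come after ORDER BY

Fix: Sort with ORDER BY, then apply LIMIT

Corrected query:
SELECT * FROM products ORDER BY price DESC LIMIT 2

Result:
id | name   | category    | price   | stock
---+--------+-------------+---------+------
2  | Gloves | Garden      | 1491.83 | NULL 
7  | Tablet | Electronics | 1127.64 | NULL 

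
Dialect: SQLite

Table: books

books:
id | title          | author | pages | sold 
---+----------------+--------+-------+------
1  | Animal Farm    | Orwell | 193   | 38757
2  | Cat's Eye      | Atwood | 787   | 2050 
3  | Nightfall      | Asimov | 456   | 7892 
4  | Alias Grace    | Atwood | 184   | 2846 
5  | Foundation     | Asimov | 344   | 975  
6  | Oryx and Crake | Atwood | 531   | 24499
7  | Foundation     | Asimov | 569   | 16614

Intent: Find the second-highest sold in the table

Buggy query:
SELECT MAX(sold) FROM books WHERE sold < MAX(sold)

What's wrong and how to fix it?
Bug: MAX(sold) on the right of the comparison is an aggregate-in-WHERE error

Fix: Put the inner MAX in a scalar subquery

Corrected query:
SELECT MAX(sold) FROM books WHERE sold < (SELECT MAX(sold) FROM books)

Result:
MAX(sold)
---------
24499    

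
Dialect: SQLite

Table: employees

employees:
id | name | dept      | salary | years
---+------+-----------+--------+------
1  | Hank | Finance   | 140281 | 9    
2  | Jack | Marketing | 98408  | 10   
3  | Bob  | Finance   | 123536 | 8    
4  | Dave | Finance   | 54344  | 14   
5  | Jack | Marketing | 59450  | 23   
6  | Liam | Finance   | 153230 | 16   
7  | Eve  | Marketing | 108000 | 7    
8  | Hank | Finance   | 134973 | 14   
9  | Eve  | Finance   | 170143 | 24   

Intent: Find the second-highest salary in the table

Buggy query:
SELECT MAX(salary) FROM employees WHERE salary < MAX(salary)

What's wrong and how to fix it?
Bug: MAX(salary) on the right of the comparison is an aggregate-in-WHERE error

Fix: Put the inner MAX in a scalar subquery

Corrected query:
SELECT MAX(salary) FROM employees WHERE salary < (SELECT MAX(salary) FROM employees)

Result:
MAX(salary)
-----------
153230     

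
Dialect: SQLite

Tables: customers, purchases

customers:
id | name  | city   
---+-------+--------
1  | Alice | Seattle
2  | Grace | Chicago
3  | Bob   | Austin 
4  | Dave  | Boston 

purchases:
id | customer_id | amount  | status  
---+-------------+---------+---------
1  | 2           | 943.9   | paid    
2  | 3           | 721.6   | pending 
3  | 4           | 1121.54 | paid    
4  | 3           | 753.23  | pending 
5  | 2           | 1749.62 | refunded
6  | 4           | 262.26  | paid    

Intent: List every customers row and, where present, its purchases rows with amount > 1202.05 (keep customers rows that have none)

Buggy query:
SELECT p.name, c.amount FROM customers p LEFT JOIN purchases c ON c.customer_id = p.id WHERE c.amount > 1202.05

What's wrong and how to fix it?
Bug: A WHERE condition on the right-hand table after LEFT JOIN drops unmatched parents

Fix: Put 'c.amount > 1202.05' in the JOIN's ON clause instead of WHERE

Corrected query:
SELECT p.name, c.amount FROM customers p LEFT JOIN purchases c ON c.customer_id = p.id AND c.amount > 1202.05

Result:
name  | amount 
------+--------
Alice | NULL   
Grace | 1749.62
Bob   | NULL   
Dave  | NULL   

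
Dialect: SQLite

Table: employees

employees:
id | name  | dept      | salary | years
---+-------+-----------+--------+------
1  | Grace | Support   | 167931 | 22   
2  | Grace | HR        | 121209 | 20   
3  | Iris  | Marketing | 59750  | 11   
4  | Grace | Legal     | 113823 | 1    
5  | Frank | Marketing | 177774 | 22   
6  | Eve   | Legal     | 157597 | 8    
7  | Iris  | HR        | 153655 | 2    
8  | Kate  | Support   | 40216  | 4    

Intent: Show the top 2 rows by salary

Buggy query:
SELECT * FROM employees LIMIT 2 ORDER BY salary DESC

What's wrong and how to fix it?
Bug: LIMIT must come after ORDER BY

Fix: Swap the clauses: ORDER BY first, then LIMIT

Corrected query:
SELECT * FROM employees ORDER BY salary DESC LIMIT 2

Result:
id | name  | dept      | salary | years
---+-------+-----------+--------+------
5  | Frank | Marketing | 177774 | 22   
1  | Grace | Support   | 167931 | 22   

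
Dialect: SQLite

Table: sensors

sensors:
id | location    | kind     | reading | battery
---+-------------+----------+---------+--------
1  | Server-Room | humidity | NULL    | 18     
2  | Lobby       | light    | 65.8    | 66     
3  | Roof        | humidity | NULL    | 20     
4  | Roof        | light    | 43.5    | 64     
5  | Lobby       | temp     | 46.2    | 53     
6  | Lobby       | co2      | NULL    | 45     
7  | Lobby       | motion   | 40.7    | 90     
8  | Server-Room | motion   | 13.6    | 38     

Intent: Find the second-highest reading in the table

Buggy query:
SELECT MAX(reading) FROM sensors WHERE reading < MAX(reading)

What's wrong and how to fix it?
Bug: The inner MAX is an aggregate inside WHERE, which is not allowed

Fix: Compute the overall MAX in a subquery, then take MAX of rows below it

Corrected query:
SELECT MAX(reading) FROM sensors WHERE reading < (SELECT MAX(reading) FROM sensors)

Result:
MAX(reading)
------------
46.2        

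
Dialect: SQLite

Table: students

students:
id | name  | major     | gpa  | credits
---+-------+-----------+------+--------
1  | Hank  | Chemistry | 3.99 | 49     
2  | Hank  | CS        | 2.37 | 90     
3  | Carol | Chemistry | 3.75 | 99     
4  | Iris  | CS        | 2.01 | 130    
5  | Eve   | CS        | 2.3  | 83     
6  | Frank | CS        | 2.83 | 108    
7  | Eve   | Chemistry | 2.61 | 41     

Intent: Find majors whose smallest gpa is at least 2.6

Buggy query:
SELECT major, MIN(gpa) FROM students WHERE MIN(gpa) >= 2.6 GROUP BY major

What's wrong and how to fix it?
Bug: MIN() in WHERE is a misuse of aggregate

Fix: Replace WHERE with HAVING after the GROUP BY

Corrected query:
SELECT major, MIN(gpa) FROM students GROUP BY major HAVING MIN(gpa) >= 2.6

Result:
major     | MIN(gpa)
----------+---------
Chemistry | 2.61    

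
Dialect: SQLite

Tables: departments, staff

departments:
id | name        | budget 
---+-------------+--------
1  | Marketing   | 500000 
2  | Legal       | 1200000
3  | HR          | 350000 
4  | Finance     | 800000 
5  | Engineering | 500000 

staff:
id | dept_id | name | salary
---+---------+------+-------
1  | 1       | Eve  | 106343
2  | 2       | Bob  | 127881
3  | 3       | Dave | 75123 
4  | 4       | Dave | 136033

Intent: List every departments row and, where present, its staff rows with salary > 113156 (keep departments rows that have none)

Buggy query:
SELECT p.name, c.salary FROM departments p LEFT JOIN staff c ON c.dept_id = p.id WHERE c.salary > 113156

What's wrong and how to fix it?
Bug: A WHERE condition on the right-hand table after LEFT JOIN drops unmatched parents

Fix: Put 'c.salary > 113156' in the JOIN's ON clause instead of WHERE

Corrected query:
SELECT p.name, c.salary FROM departments p LEFT JOIN staff c ON c.dept_id = p.id AND c.salary > 113156

Result:
name        | salary
------------+-------
Marketing   | NULL  
Legal       | 127881
HR          | NULL  
Finance     | 136033
Engineering | NULL  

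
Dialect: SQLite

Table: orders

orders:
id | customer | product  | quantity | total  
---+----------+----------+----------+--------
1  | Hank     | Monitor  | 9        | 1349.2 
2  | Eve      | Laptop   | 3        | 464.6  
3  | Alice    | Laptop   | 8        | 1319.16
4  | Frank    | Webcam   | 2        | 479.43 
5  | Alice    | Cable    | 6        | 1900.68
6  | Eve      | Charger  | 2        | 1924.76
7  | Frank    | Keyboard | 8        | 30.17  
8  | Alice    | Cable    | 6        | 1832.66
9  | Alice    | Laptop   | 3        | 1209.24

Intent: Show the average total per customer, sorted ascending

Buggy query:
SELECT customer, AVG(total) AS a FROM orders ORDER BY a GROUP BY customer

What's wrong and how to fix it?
Bug: ORDER BY appears before GROUP BY; SQL clause order requires GROUP BY first

Fix: Move ORDER BY to the end, after GROUP BY

Corrected query:
SELECT customer, AVG(total) AS a FROM orders GROUP BY customer ORDER BY a

Result:
customer | a       
---------+---------
Frank    | 254.8   
Eve      | 1194.68 
Hank     | 1349.2  
Alice    | 1565.435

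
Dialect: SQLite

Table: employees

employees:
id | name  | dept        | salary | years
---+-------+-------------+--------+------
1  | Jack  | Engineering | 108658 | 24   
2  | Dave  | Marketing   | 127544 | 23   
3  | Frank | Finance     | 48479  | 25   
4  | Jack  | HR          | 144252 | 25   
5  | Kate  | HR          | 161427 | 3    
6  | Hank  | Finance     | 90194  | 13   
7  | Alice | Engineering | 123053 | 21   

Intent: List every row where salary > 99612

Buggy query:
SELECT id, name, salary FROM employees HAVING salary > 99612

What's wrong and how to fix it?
Bug: This is a non-aggregate query (no GROUP BY, no aggregates), so in SQLite the HAVING clause is invalid here; a row-level condition belongs in WHERE

Fix: Use WHERE for row-level filtering

Corrected query:
SELECT id, name, salary FROM employees WHERE salary > 99612

Result:
id | name  | salary
---+-------+-------
1  | Jack  | 108658
2  | Dave  | 127544
4  | Jack  | 144252
5  | Kate  | 161427
7  | Alice | 123053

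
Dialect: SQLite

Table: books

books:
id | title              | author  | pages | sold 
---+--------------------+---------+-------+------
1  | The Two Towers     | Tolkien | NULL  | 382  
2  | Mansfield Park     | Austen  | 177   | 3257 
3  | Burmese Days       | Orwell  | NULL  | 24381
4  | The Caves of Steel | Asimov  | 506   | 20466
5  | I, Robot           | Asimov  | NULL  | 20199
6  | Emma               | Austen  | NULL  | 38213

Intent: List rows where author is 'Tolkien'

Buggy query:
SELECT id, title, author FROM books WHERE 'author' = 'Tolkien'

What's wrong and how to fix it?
Bug: 'author' in single quotes is a string literal, not the column; the comparison is literal-vs-literal and never true

Fix: Reference the column as author without single quotes

Corrected query:
SELECT id, title, author FROM books WHERE author = 'Tolkien'

Result:
id | title          | author 
---+----------------+--------
1  | The Two Towers | Tolkien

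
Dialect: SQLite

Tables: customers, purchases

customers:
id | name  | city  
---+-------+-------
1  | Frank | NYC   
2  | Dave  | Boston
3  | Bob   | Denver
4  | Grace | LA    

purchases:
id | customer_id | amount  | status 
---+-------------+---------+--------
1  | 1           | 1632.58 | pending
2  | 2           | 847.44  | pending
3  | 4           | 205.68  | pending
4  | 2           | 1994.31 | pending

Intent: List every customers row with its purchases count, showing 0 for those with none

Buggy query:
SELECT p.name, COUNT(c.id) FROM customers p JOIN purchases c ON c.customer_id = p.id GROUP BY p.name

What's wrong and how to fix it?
Bug: An inner join excludes parents with zero children

Fix: Use LEFT JOIN so parents without children still appear (COUNT(c.id) gives 0)

Corrected query:
SELECT p.name, COUNT(c.id) FROM customers p LEFT JOIN purchases c ON c.customer_id = p.id GROUP BY p.name

Result:
name  | COUNT(c.id)
------+------------
Bob   | 0          
Dave  | 2          
Frank | 1          
Grace | 1          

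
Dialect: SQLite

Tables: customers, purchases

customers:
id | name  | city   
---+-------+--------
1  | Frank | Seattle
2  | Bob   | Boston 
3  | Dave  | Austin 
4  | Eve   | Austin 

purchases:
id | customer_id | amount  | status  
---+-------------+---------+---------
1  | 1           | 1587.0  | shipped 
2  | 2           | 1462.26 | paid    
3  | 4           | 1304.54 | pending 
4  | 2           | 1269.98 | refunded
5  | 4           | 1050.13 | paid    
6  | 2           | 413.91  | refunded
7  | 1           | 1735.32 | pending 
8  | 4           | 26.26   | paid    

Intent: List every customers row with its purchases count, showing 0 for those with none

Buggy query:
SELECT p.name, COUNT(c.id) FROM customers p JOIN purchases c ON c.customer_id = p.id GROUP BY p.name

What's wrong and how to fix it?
Bug: An inner join excludes parents with zero children

Fix: Switch to LEFT JOIN to retain unmatched parent rows

Corrected query:
SELECT p.name, COUNT(c.id) FROM customers p LEFT JOIN purchases c ON c.customer_id = p.id GROUP BY p.name

Result:
name  | COUNT(c.id)
------+------------
Bob   | 3          
Dave  | 0          
Eve   | 3          
Frank | 2          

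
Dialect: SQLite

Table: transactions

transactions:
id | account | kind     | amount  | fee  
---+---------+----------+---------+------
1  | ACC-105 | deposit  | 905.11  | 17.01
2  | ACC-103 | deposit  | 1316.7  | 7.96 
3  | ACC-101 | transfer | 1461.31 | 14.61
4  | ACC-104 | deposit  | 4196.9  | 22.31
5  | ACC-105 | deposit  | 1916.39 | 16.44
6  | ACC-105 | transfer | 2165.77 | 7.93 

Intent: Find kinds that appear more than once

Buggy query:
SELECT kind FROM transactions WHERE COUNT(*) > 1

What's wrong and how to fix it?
Bug: WHERE can't reference COUNT(*); aggregates are computed after WHERE

Fix: GROUP BY kind, then filter groups with HAVING COUNT(*) > 1

Corrected query:
SELECT kind FROM transactions GROUP BY kind HAVING COUNT(*) > 1

Result:
kind    
--------
deposit 
transfer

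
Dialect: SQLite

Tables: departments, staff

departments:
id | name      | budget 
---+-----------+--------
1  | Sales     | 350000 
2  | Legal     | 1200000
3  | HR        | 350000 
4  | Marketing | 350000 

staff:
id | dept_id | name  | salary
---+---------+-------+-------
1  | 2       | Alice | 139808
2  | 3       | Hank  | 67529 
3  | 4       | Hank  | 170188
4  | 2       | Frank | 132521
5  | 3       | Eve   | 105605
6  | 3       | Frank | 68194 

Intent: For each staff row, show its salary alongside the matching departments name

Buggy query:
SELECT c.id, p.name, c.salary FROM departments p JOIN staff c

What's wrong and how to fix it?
Bug: JOIN with no ON clause produces a cartesian product; every staff row pairs with every departments row

Fix: Add ON c.dept_id = p.id to the JOIN

Corrected query:
SELECT c.id, p.name, c.salary FROM departments p JOIN staff c ON c.dept_id = p.id

Result:
id | name      | salary
---+-----------+-------
1  | Legal     | 139808
2  | HR        | 67529 
3  | Marketing | 170188
4  | Legal     | 132521
5  | HR        | 105605
6  | HR        | 68194 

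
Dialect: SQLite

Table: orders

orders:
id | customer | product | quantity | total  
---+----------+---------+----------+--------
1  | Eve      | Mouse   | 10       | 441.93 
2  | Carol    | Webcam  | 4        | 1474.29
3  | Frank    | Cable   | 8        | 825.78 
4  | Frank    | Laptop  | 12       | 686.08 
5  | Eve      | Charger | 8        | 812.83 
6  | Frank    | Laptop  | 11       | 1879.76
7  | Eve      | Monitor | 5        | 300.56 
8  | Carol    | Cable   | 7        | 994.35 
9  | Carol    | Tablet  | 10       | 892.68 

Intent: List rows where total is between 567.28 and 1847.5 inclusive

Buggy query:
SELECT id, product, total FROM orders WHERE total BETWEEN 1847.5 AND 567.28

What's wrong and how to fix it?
Bug: BETWEEN expects the lower bound first; with 1847.5 AND 567.28 the range is empty

Fix: Swap the bounds so the smaller value comes first

Corrected query:
SELECT id, product, total FROM orders WHERE total BETWEEN 567.28 AND 1847.5

Result:
id | product | total  
---+---------+--------
2  | Webcam  | 1474.29
3  | Cable   | 825.78 
4  | Laptop  | 686.08 
5  | Charger | 812.83 
8  | Cable   | 994.35 
9  | Tablet  | 892.68 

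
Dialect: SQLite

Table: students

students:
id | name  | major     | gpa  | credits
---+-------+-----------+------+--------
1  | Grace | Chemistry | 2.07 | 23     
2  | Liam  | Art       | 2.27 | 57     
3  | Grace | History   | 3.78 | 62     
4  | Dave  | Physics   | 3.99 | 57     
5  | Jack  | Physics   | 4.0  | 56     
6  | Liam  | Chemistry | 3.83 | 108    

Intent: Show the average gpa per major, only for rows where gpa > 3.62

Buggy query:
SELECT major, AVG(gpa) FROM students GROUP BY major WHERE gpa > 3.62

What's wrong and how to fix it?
Bug: WHERE cannot follow GROUP BY

Fix: Move the WHERE clause before GROUP BY

Corrected query:
SELECT major, AVG(gpa) FROM students WHERE gpa > 3.62 GROUP BY major

Result:
major     | AVG(gpa)
----------+---------
Chemistry | 3.83    
History   | 3.78    
Physics   | 3.995   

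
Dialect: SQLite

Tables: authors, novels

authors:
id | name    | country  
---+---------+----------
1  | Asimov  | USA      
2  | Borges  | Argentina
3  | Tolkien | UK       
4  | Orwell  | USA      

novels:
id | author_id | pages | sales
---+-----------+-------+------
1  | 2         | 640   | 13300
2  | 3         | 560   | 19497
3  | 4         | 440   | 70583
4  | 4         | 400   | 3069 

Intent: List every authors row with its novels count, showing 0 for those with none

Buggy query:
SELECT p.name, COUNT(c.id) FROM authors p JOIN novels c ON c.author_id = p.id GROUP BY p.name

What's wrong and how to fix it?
Bug: INNER JOIN drops authors rows that have no matching novels rows

Fix: Switch to LEFT JOIN to retain unmatched parent rows

Corrected query:
SELECT p.name, COUNT(c.id) FROM authors p LEFT JOIN novels c ON c.author_id = p.id GROUP BY p.name

Result:
name    | COUNT(c.id)
--------+------------
Asimov  | 0          
Borges  | 1          
Orwell  | 2          
Tolkien | 1          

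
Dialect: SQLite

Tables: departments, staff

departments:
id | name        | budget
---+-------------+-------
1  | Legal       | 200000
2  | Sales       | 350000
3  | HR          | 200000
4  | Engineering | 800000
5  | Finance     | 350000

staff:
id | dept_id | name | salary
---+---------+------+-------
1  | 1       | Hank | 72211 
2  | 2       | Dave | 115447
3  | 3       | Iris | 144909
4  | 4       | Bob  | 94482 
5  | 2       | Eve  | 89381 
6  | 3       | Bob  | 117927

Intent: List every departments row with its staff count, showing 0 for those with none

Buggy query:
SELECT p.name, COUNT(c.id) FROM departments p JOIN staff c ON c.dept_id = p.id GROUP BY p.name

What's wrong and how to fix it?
Bug: An inner join excludes parents with zero children

Fix: Switch to LEFT JOIN to retain unmatched parent rows

Corrected query:
SELECT p.name, COUNT(c.id) FROM departments p LEFT JOIN staff c ON c.dept_id = p.id GROUP BY p.name

Result:
name        | COUNT(c.id)
------------+------------
Engineering | 1          
Finance     | 0          
HR          | 2          
Legal       | 1          
Sales       | 2          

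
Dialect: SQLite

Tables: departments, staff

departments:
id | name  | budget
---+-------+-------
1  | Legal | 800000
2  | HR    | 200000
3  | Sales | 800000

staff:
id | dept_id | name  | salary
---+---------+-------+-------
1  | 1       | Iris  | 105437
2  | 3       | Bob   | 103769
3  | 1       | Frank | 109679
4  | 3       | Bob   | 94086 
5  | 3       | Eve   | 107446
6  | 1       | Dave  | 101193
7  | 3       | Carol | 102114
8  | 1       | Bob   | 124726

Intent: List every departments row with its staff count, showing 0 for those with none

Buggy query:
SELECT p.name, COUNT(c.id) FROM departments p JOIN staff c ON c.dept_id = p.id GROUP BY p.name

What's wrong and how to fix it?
Bug: INNER JOIN drops departments rows that have no matching staff rows

Fix: Switch to LEFT JOIN to retain unmatched parent rows

Corrected query:
SELECT p.name, COUNT(c.id) FROM departments p LEFT JOIN staff c ON c.dept_id = p.id GROUP BY p.name

Result:
name  | COUNT(c.id)
------+------------
HR    | 0          
Legal | 4          
Sales | 4          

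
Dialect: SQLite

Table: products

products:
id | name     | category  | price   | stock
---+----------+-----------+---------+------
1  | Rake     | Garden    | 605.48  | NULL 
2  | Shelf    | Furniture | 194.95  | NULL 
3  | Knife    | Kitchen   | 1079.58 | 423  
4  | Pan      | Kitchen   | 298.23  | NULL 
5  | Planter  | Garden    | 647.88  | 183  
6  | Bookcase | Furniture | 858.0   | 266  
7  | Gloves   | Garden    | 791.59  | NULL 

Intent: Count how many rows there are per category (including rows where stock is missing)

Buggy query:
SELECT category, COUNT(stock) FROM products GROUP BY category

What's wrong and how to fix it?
Bug: COUNT(stock) skips NULLs, so groups with missing stock are undercounted

Fix: Replace COUNT(stock) with COUNT(*)

Corrected query:
SELECT category, COUNT(*) FROM products GROUP BY category

Result:
category  | COUNT(*)
----------+---------
Furniture | 2       
Garden    | 3       
Kitchen   | 2       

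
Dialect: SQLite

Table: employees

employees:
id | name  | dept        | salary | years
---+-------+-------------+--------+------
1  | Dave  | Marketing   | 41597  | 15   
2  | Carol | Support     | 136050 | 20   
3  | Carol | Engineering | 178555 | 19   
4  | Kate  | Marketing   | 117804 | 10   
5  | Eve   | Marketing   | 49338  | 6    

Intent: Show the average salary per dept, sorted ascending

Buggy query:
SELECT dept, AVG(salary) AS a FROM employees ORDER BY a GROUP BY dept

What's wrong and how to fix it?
Bug: GROUP BY must precede ORDER BY

Fix: Move ORDER BY to the end, after GROUP BY

Corrected query:
SELECT dept, AVG(salary) AS a FROM employees GROUP BY dept ORDER BY a

Result:
dept        | a           
------------+-------------
Marketing   | 69579.666667
Support     | 136050      
Engineering | 178555      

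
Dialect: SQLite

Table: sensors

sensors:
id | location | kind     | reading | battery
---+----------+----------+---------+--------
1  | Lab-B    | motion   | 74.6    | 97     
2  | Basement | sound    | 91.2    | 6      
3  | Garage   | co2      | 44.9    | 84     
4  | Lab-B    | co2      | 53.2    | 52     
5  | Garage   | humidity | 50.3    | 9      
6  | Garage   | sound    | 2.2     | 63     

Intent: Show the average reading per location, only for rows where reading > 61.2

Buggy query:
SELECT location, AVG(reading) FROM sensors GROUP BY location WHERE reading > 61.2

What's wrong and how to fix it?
Bug: Row-level WHERE must come before GROUP BY in the clause order

Fix: Place WHERE between FROM and GROUP BY

Corrected query:
SELECT location, AVG(reading) FROM sensors WHERE reading > 61.2 GROUP BY location

Result:
location | AVG(reading)
---------+-------------
Basement | 91.2        
Lab-B    | 74.6        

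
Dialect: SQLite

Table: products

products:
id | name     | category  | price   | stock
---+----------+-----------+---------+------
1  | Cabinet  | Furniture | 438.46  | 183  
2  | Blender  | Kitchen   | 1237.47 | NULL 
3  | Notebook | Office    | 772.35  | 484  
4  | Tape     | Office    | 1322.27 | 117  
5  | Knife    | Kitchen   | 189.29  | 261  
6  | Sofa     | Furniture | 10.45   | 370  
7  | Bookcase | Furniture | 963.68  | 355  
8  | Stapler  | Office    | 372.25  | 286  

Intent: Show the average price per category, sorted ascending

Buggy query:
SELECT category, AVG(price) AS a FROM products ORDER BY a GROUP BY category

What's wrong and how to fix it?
Bug: ORDER BY appears before GROUP BY; SQL clause order requires GROUP BY first

Fix: Move ORDER BY to the end, after GROUP BY

Corrected query:
SELECT category, AVG(price) AS a FROM products GROUP BY category ORDER BY a

Result:
category  | a         
----------+-----------
Furniture | 470.863333
Kitchen   | 713.38    
Office    | 822.29    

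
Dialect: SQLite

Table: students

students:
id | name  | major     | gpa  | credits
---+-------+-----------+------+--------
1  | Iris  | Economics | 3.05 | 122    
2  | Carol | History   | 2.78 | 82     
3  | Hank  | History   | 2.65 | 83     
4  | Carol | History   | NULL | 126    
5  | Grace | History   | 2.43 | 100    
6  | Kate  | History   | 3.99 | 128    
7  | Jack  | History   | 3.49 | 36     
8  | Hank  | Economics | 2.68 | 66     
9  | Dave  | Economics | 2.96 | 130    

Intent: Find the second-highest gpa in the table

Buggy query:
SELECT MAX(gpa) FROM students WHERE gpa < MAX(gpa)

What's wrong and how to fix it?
Bug: MAX(gpa) on the right of the comparison is an aggregate-in-WHERE error

Fix: Compute the overall MAX in a subquery, then take MAX of rows below it

Corrected query:
SELECT MAX(gpa) FROM students WHERE gpa < (SELECT MAX(gpa) FROM students)

Result:
MAX(gpa)
--------
3.49    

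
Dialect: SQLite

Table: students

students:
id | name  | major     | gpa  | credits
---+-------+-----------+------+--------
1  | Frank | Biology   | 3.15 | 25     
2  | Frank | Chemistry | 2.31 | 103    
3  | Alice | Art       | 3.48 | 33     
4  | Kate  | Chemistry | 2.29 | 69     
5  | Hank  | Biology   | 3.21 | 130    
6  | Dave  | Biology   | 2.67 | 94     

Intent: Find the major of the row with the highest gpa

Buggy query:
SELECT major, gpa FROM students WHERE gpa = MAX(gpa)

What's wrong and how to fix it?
Bug: WHERE is evaluated per row; an aggregate over the whole table isn't defined there

Fix: Wrap MAX in a scalar subquery so WHERE compares against a single value

Corrected query:
SELECT major, gpa FROM students WHERE gpa = (SELECT MAX(gpa) FROM students)

Result:
major | gpa 
------+-----
Art   | 3.48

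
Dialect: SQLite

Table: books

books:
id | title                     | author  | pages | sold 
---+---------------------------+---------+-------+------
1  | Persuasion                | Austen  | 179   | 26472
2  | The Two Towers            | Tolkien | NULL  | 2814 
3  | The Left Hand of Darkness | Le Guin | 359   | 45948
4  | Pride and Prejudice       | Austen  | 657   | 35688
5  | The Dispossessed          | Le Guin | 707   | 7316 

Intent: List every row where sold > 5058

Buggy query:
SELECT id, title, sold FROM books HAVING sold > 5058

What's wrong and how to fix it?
Bug: HAVING filters the output of aggregation, but this query has no GROUP BY and no aggregate functions, so SQLite rejects it (HAVING clause on a non-aggregate query); the condition here is per row

Fix: Use WHERE for row-level filtering

Corrected query:
SELECT id, title, sold FROM books WHERE sold > 5058

Result:
id | title                     | sold 
---+---------------------------+------
1  | Persuasion                | 26472
3  | The Left Hand of Darkness | 45948
4  | Pride and Prejudice       | 35688
5  | The Dispossessed          | 7316 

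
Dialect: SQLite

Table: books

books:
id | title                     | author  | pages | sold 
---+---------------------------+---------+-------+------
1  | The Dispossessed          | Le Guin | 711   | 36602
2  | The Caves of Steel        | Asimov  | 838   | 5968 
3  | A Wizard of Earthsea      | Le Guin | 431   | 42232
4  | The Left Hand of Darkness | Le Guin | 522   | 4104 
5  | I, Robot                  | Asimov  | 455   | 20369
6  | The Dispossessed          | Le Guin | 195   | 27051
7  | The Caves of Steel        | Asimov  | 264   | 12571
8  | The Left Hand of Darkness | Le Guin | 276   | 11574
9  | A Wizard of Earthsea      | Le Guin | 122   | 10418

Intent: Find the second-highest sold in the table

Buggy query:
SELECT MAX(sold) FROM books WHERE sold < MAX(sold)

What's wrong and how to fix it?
Bug: MAX(sold) on the right of the comparison is an aggregate-in-WHERE error

Fix: Compute the overall MAX in a subquery, then take MAX of rows below it

Corrected query:
SELECT MAX(sold) FROM books WHERE sold < (SELECT MAX(sold) FROM books)

Result:
MAX(sold)
---------
36602    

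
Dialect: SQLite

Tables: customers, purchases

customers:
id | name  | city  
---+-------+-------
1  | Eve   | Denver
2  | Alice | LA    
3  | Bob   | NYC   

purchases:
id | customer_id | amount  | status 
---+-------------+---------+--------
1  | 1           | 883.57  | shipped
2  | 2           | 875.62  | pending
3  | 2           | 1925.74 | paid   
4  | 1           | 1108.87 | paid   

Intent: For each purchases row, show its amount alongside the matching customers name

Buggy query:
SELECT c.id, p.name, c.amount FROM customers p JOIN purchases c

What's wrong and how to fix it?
Bug: JOIN with no ON clause produces a cartesian product; every purchases row pairs with every customers row

Fix: Specify the join condition linking the foreign key to the parent id

Corrected query:
SELECT c.id, p.name, c.amount FROM customers p JOIN purchases c ON c.customer_id = p.id

Result:
id | name  | amount 
---+-------+--------
1  | Eve   | 883.57 
2  | Alice | 875.62 
3  | Alice | 1925.74
4  | Eve   | 1108.87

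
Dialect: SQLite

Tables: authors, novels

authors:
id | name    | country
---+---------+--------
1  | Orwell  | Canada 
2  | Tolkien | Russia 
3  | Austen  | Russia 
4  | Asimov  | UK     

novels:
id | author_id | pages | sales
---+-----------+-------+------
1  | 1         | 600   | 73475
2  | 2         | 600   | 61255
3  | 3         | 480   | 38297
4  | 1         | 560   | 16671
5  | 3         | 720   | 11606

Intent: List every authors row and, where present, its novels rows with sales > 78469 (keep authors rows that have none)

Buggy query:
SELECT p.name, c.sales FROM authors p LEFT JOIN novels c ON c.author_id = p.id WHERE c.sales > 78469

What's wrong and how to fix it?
Bug: Filtering c.sales in WHERE discards the NULL rows produced by LEFT JOIN, turning it into an inner join

Fix: Put 'c.sales > 78469' in the JOIN's ON clause instead of WHERE

Corrected query:
SELECT p.name, c.sales FROM authors p LEFT JOIN novels c ON c.author_id = p.id AND c.sales > 78469

Result:
name    | sales
--------+------
Orwell  | NULL 
Tolkien | NULL 
Austen  | NULL 
Asimov  | NULL 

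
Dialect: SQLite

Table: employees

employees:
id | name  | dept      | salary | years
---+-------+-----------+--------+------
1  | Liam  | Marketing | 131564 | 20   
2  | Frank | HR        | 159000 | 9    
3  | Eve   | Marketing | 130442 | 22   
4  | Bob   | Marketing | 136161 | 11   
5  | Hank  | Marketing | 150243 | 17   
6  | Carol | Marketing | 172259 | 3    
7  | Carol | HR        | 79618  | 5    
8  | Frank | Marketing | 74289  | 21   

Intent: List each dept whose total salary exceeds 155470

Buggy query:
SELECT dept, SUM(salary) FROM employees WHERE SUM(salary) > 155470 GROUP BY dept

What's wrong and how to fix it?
Bug: SUM(salary) is an aggregate, but WHERE filters rows before aggregation

Fix: Move the aggregate condition to a HAVING clause

Corrected query:
SELECT dept, SUM(salary) FROM employees GROUP BY dept HAVING SUM(salary) > 155470

Result:
dept      | SUM(salary)
----------+------------
HR        | 238618     
Marketing | 794958     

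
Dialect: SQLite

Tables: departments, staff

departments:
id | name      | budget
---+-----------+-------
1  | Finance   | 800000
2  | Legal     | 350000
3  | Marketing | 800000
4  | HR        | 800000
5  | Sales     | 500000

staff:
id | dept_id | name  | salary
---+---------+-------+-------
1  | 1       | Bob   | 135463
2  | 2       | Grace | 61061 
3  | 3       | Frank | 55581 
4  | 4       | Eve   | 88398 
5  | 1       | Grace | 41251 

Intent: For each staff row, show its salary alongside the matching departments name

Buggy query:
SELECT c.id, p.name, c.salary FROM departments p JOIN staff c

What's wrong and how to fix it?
Bug: JOIN with no ON clause produces a cartesian product; every staff row pairs with every departments row

Fix: Add ON c.dept_id = p.id to the JOIN

Corrected query:
SELECT c.id, p.name, c.salary FROM departments p JOIN staff c ON c.dept_id = p.id

Result:
id | name      | salary
---+-----------+-------
1  | Finance   | 135463
2  | Legal     | 61061 
3  | Marketing | 55581 
4  | HR        | 88398 
5  | Finance   | 41251 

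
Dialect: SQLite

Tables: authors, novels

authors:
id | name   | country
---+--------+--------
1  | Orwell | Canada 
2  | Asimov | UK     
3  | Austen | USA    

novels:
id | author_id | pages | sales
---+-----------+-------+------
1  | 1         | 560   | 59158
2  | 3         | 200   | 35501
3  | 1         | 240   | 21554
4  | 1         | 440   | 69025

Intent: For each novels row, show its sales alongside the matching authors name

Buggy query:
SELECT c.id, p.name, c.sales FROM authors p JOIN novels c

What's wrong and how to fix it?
Bug: JOIN with no ON clause produces a cartesian product; every novels row pairs with every authors row

Fix: Specify the join condition linking the foreign key to the parent id

Corrected query:
SELECT c.id, p.name, c.sales FROM authors p JOIN novels c ON c.author_id = p.id

Result:
id | name   | sales
---+--------+------
1  | Orwell | 59158
2  | Austen | 35501
3  | Orwell | 21554
4  | Orwell | 69025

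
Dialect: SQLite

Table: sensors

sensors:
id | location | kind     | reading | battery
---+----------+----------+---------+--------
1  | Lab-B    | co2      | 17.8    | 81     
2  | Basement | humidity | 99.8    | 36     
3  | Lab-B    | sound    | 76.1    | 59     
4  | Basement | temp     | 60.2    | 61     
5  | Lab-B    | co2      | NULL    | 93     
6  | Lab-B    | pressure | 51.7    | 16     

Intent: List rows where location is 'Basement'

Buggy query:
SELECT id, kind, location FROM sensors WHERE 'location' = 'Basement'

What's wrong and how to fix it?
Bug: 'location' in single quotes is a string literal, not the column; the comparison is literal-vs-literal and never true

Fix: Reference the column as location without single quotes

Corrected query:
SELECT id, kind, location FROM sensors WHERE location = 'Basement'

Result:
id | kind     | location
---+----------+---------
2  | humidity | Basement
4  | temp     | Basement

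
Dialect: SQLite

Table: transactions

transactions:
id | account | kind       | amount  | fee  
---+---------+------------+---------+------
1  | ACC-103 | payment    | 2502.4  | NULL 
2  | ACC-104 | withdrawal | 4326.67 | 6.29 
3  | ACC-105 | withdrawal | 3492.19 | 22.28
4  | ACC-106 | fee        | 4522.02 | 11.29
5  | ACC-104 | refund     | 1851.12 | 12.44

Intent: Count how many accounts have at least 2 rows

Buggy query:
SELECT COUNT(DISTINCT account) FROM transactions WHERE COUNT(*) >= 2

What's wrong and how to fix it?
Bug: COUNT(*) cannot appear in WHERE; the per-group count doesn't exist yet

Fix: Group first with HAVING COUNT(*) >= 2, then COUNT the resulting groups

Corrected query:
SELECT COUNT(*) FROM (SELECT account FROM transactions GROUP BY account HAVING COUNT(*) >= 2)

Result:
COUNT(*)
--------
1       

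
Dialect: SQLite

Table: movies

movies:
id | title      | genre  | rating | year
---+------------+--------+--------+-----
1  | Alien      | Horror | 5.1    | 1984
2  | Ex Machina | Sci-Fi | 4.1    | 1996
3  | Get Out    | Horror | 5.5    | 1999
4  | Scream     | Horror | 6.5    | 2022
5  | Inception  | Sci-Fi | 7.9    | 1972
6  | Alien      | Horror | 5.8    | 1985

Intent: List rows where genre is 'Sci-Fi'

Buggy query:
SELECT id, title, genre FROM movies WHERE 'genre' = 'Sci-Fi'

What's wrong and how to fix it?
Bug: Single quotes denote string literals in SQL; the column name is being compared as a constant string

Fix: Reference the column as genre without single quotes

Corrected query:
SELECT id, title, genre FROM movies WHERE genre = 'Sci-Fi'

Result:
id | title      | genre 
---+------------+-------
2  | Ex Machina | Sci-Fi
5  | Inception  | Sci-Fi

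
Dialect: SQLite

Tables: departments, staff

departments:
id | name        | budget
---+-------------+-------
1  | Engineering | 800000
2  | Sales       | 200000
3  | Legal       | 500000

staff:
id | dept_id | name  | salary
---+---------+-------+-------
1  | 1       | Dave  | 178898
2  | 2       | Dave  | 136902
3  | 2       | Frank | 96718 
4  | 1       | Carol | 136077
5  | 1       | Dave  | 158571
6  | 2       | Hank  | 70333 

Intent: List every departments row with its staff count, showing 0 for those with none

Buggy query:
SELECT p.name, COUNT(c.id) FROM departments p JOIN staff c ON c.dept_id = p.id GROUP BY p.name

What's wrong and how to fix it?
Bug: INNER JOIN drops departments rows that have no matching staff rows

Fix: Switch to LEFT JOIN to retain unmatched parent rows

Corrected query:
SELECT p.name, COUNT(c.id) FROM departments p LEFT JOIN staff c ON c.dept_id = p.id GROUP BY p.name

Result:
name        | COUNT(c.id)
------------+------------
Engineering | 3          
Legal       | 0          
Sales       | 3          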